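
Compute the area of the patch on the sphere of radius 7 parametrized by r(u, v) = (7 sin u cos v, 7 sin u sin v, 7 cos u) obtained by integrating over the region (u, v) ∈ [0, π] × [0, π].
Area = 98*pi

Area = ∫∫ √(EG − F²) du dv with √(EG − F²) = 49*Abs(sin(u)). Integrating over [0, π] × [0, π] gives 98*pi.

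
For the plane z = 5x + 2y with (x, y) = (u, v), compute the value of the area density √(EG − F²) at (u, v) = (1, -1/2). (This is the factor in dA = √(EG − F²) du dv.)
√(EG − F²)|_{(1, -1/2)} = sqrt(30)

E = 26, F = 10, G = 5, so EG − F² = 30. Taking the positive square root: √(EG − F²) = sqrt(30). At (u, v) = (1, -1/2): sqrt(30).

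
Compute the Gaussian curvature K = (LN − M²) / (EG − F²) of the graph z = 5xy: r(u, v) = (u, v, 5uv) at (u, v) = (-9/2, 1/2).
K = -100/1054729

Coefficients of the first fundamental form: E = 25*v^2 + 1, F = 25*u*v, G = 25*u^2 + 1.
Coefficients of the second fundamental form: L = 0, M = 5/sqrt(25*u^2 + 25*v^2 + 1), N = 0.
Assemble K = (LN − M²)/(EG − F²) = -25/(625*u^4 + 1250*u^2*v^2 + 50*u^2 + 625*v^4 + 50*v^2 + 1). At (u, v) = (-9/2, 1/2): K = -100/1054729.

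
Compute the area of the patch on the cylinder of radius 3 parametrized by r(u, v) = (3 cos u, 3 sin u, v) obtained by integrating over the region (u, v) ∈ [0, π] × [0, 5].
Area = 15*pi

Area = ∫∫ √(EG − F²) du dv with √(EG − F²) = 3. Integrating over [0, π] × [0, 5] gives 15*pi.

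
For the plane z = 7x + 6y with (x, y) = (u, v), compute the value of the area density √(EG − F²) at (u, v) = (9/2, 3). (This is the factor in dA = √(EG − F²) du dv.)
√(EG − F²)|_{(9/2, 3)} = sqrt(86)

E = 50, F = 42, G = 37, so EG − F² = 86. Taking the positive square root: √(EG − F²) = sqrt(86). At (u, v) = (9/2, 3): sqrt(86).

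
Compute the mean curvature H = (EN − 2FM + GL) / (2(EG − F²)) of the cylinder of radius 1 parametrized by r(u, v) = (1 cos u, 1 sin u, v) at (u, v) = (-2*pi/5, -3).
H = -1/2

With E = 1, F = 0, G = 1, L = -1, M = 0, N = 0, assemble
  H = (EN − 2FM + GL) / (2(EG − F²)) = -1/2.
At (u, v) = (-2*pi/5, -3): H = -1/2.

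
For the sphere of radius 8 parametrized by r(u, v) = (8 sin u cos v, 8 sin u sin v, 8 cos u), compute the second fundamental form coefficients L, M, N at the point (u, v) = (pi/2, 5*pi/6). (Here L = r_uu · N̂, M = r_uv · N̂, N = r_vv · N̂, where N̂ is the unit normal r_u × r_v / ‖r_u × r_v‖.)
L = -8;  M = 0;  N = -8

Compute the unit normal N̂(u, v) = (sin(u)^2*cos(v)/Abs(sin(u)), sin(u)^2*sin(v)/Abs(sin(u)), sin(2*u)/(2*Abs(sin(u)))), and the second partials r_uu, r_uv, r_vv. Take dot products:
  L(u, v) = r_uu · N̂ = -8*sin(u)/Abs(sin(u)),
  M(u, v) = r_uv · N̂ = 0,
  N(u, v) = r_vv · N̂ = -8*sin(u)^3/Abs(sin(u)).
Evaluating at (u, v) = (pi/2, 5*pi/6):
  L = -8, M = 0, N = -8.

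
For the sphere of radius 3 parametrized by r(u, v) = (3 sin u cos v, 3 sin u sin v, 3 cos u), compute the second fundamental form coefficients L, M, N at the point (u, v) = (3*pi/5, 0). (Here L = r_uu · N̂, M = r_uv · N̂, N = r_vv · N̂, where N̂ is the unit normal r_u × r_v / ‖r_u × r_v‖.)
L = -3;  M = 0;  N = -15/8 - 3*sqrt(5)/8

Compute the unit normal N̂(u, v) = (sin(u)^2*cos(v)/Abs(sin(u)), sin(u)^2*sin(v)/Abs(sin(u)), sin(2*u)/(2*Abs(sin(u)))), and the second partials r_uu, r_uv, r_vv. Take dot products:
  L(u, v) = r_uu · N̂ = -3*sin(u)/Abs(sin(u)),
  M(u, v) = r_uv · N̂ = 0,
  N(u, v) = r_vv · N̂ = -3*sin(u)^3/Abs(sin(u)).
Evaluating at (u, v) = (3*pi/5, 0):
  L = -3, M = 0, N = -15/8 - 3*sqrt(5)/8.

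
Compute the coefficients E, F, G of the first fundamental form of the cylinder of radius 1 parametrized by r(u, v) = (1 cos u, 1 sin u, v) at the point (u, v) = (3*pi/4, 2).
E = 1;  F = 0;  G = 1

Partials: r_u = (-sin(u), cos(u), 0), r_v = (0, 0, 1). As functions of (u, v):
  E = r_u · r_u = 1,
  F = r_u · r_v = 0,
  G = r_v · r_v = 1.
Evaluating at (u, v) = (3*pi/4, 2): E = 1, F = 0, G = 1.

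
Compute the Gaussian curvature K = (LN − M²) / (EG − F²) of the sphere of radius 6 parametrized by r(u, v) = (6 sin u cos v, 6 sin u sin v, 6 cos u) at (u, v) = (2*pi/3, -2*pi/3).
K = 1/36

Coefficients of the first fundamental form: E = 36, F = 0, G = 36*sin(u)^2.
Coefficients of the second fundamental form: L = -6*sin(u)/Abs(sin(u)), M = 0, N = -6*sin(u)^3/Abs(sin(u)).
Assemble K = (LN − M²)/(EG − F²) = 1/36. At (u, v) = (2*pi/3, -2*pi/3): K = 1/36.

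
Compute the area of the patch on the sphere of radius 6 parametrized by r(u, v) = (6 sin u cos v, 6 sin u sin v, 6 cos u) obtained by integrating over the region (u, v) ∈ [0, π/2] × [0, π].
Area = 36*pi

Area = ∫∫ √(EG − F²) du dv with √(EG − F²) = 36*Abs(sin(u)). Integrating over [0, π/2] × [0, π] gives 36*pi.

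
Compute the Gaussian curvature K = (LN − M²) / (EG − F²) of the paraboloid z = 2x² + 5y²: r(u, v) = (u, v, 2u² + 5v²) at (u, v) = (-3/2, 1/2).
K = 10/961

Coefficients of the first fundamental form: E = 16*u^2 + 1, F = 40*u*v, G = 100*v^2 + 1.
Coefficients of the second fundamental form: L = 4/sqrt(16*u^2 + 100*v^2 + 1), M = 0, N = 10/sqrt(16*u^2 + 100*v^2 + 1).
Assemble K = (LN − M²)/(EG − F²) = 40/(256*u^4 + 3200*u^2*v^2 + 32*u^2 + 10000*v^4 + 200*v^2 + 1). At (u, v) = (-3/2, 1/2): K = 10/961.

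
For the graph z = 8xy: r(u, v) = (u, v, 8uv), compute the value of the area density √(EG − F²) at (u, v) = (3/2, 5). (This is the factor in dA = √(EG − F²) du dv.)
√(EG − F²)|_{(3/2, 5)} = sqrt(1745)

E = 64*v^2 + 1, F = 64*u*v, G = 64*u^2 + 1, so EG − F² = 64*u^2 + 64*v^2 + 1. Taking the positive square root: √(EG − F²) = sqrt(64*u^2 + 64*v^2 + 1). At (u, v) = (3/2, 5): sqrt(1745).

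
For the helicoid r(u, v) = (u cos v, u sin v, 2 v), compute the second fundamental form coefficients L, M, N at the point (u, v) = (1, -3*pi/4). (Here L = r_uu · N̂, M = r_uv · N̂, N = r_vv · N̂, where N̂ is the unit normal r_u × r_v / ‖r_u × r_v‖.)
L = 0;  M = -2*sqrt(5)/5;  N = 0

Compute the unit normal N̂(u, v) = (2*sin(v)/sqrt(u^2 + 4), -2*cos(v)/sqrt(u^2 + 4), u/sqrt(u^2 + 4)), and the second partials r_uu, r_uv, r_vv. Take dot products:
  L(u, v) = r_uu · N̂ = 0,
  M(u, v) = r_uv · N̂ = -2/sqrt(u^2 + 4),
  N(u, v) = r_vv · N̂ = 0.
Evaluating at (u, v) = (1, -3*pi/4):
  L = 0, M = -2*sqrt(5)/5, N = 0.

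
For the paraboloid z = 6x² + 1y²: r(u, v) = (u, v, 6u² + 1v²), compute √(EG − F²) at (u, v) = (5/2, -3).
√(EG − F²)|_{(5/2, -3)} = sqrt(937)

E = 144*u^2 + 1, F = 24*u*v, G = 4*v^2 + 1; EG − F² = 144*u^2 + 4*v^2 + 1; √(EG − F²) = sqrt(144*u^2 + 4*v^2 + 1). At the given point: sqrt(937).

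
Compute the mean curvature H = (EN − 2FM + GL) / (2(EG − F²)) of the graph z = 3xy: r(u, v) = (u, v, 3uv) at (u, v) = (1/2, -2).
H = 216*sqrt(157)/24649

With E = 9*v^2 + 1, F = 9*u*v, G = 9*u^2 + 1, L = 0, M = 3/sqrt(9*u^2 + 9*v^2 + 1), N = 0, assemble
  H = (EN − 2FM + GL) / (2(EG − F²)) = -27*u*v/(9*u^2 + 9*v^2 + 1)^(3/2).
At (u, v) = (1/2, -2): H = 216*sqrt(157)/24649.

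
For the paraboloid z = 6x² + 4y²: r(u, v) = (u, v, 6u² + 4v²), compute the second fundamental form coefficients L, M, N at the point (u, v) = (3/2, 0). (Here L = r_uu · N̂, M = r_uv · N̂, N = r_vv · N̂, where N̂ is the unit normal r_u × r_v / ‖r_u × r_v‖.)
L = 12*sqrt(13)/65;  M = 0;  N = 8*sqrt(13)/65

Compute the unit normal N̂(u, v) = (-12*u/sqrt(144*u^2 + 64*v^2 + 1), -8*v/sqrt(144*u^2 + 64*v^2 + 1), 1/sqrt(144*u^2 + 64*v^2 + 1)), and the second partials r_uu, r_uv, r_vv. Take dot products:
  L(u, v) = r_uu · N̂ = 12/sqrt(144*u^2 + 64*v^2 + 1),
  M(u, v) = r_uv · N̂ = 0,
  N(u, v) = r_vv · N̂ = 8/sqrt(144*u^2 + 64*v^2 + 1).
Evaluating at (u, v) = (3/2, 0):
  L = 12*sqrt(13)/65, M = 0, N = 8*sqrt(13)/65.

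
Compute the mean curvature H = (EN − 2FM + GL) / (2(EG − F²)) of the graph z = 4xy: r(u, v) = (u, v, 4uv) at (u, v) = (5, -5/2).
H = 800*sqrt(501)/251001

With E = 16*v^2 + 1, F = 16*u*v, G = 16*u^2 + 1, L = 0, M = 4/sqrt(16*u^2 + 16*v^2 + 1), N = 0, assemble
  H = (EN − 2FM + GL) / (2(EG − F²)) = -64*u*v/(16*u^2 + 16*v^2 + 1)^(3/2).
At (u, v) = (5, -5/2): H = 800*sqrt(501)/251001.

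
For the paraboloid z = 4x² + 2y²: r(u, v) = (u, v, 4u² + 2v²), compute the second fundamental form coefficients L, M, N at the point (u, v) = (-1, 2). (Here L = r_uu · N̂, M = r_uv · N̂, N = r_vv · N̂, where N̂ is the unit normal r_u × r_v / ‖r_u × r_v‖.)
L = 8*sqrt(129)/129;  M = 0;  N = 4*sqrt(129)/129

Compute the unit normal N̂(u, v) = (-8*u/sqrt(64*u^2 + 16*v^2 + 1), -4*v/sqrt(64*u^2 + 16*v^2 + 1), 1/sqrt(64*u^2 + 16*v^2 + 1)), and the second partials r_uu, r_uv, r_vv. Take dot products:
  L(u, v) = r_uu · N̂ = 8/sqrt(64*u^2 + 16*v^2 + 1),
  M(u, v) = r_uv · N̂ = 0,
  N(u, v) = r_vv · N̂ = 4/sqrt(64*u^2 + 16*v^2 + 1).
Evaluating at (u, v) = (-1, 2):
  L = 8*sqrt(129)/129, M = 0, N = 4*sqrt(129)/129.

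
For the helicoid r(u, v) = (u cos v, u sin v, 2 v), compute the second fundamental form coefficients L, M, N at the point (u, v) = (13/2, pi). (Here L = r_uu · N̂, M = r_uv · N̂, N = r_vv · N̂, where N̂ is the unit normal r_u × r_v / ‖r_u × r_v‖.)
L = 0;  M = -4*sqrt(185)/185;  N = 0

Compute the unit normal N̂(u, v) = (2*sin(v)/sqrt(u^2 + 4), -2*cos(v)/sqrt(u^2 + 4), u/sqrt(u^2 + 4)), and the second partials r_uu, r_uv, r_vv. Take dot products:
  L(u, v) = r_uu · N̂ = 0,
  M(u, v) = r_uv · N̂ = -2/sqrt(u^2 + 4),
  N(u, v) = r_vv · N̂ = 0.
Evaluating at (u, v) = (13/2, pi):
  L = 0, M = -4*sqrt(185)/185, N = 0.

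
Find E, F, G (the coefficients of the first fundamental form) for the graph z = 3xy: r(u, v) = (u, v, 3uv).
E = 9*v^2 + 1;  F = 9*u*v;  G = 9*u^2 + 1

Compute partials: r_u = (1, 0, 3*v), r_v = (0, 1, 3*u). Then
  E = r_u · r_u = 9*v^2 + 1,
  F = r_u · r_v = 9*u*v,
  G = r_v · r_v = 9*u^2 + 1.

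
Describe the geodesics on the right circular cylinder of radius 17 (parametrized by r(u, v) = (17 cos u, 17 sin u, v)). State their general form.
The cylinder is flat (K = 0) and locally isometric to the plane via the development (u, v) ↦ (17 u, v). Geodesics are the pre-images of straight lines: circles (v constant), vertical lines (u constant), and helices (v = c · u + d) for constants c, d.

A right cylinder has E = 17², F = 0, G = 1, so EG − F² = 17², and L = −17, M = N = 0, giving K = (LN − M²)/(EG − F²) = 0 everywhere. A flat surface is locally isometric to the Euclidean plane via the map (u, v) ↦ (17 u, v). Straight lines in the (x̃, ỹ) plane pull back to: (a) horizontal circles (v = const), (b) vertical generators (u = const), and (c) helices (17 u tan θ = v, i.e. v = c · u + d).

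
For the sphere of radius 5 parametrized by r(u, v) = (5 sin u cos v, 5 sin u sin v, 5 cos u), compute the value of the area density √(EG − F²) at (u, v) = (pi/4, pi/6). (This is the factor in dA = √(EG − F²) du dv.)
√(EG − F²)|_{(pi/4, pi/6)} = 25*sqrt(2)/2

E = 25, F = 0, G = 25*sin(u)^2, so EG − F² = 625*sin(u)^2. Taking the positive square root: √(EG − F²) = 25*Abs(sin(u)). At (u, v) = (pi/4, pi/6): 25*sqrt(2)/2.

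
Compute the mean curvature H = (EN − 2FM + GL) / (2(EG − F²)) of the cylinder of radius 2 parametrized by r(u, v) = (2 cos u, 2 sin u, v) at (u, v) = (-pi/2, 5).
H = -1/4

With E = 4, F = 0, G = 1, L = -2, M = 0, N = 0, assemble
  H = (EN − 2FM + GL) / (2(EG − F²)) = -1/4.
At (u, v) = (-pi/2, 5): H = -1/4.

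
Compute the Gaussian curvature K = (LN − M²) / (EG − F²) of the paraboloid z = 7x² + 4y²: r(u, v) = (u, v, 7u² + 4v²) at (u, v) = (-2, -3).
K = 112/1852321

Coefficients of the first fundamental form: E = 196*u^2 + 1, F = 112*u*v, G = 64*v^2 + 1.
Coefficients of the second fundamental form: L = 14/sqrt(196*u^2 + 64*v^2 + 1), M = 0, N = 8/sqrt(196*u^2 + 64*v^2 + 1).
Assemble K = (LN − M²)/(EG − F²) = 112/(38416*u^4 + 25088*u^2*v^2 + 392*u^2 + 4096*v^4 + 128*v^2 + 1). At (u, v) = (-2, -3): K = 112/1852321.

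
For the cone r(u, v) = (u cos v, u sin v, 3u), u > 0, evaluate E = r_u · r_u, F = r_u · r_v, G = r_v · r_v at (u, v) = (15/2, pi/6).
E = 10;  F = 0;  G = 225/4

Partials: r_u = (cos(v), sin(v), 3), r_v = (-u*sin(v), u*cos(v), 0). As functions of (u, v):
  E = r_u · r_u = 10,
  F = r_u · r_v = 0,
  G = r_v · r_v = u^2.
Evaluating at (u, v) = (15/2, pi/6): E = 10, F = 0, G = 225/4.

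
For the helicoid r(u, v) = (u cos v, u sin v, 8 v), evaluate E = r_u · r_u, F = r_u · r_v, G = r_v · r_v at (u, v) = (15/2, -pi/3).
E = 1;  F = 0;  G = 481/4

Partials: r_u = (cos(v), sin(v), 0), r_v = (-u*sin(v), u*cos(v), 8). As functions of (u, v):
  E = r_u · r_u = 1,
  F = r_u · r_v = 0,
  G = r_v · r_v = u^2 + 64.
Evaluating at (u, v) = (15/2, -pi/3): E = 1, F = 0, G = 481/4.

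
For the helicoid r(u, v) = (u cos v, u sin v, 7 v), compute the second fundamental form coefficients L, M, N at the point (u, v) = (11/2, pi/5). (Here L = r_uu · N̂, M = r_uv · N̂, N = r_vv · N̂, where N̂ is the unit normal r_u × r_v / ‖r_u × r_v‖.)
L = 0;  M = -14*sqrt(317)/317;  N = 0

Compute the unit normal N̂(u, v) = (7*sin(v)/sqrt(u^2 + 49), -7*cos(v)/sqrt(u^2 + 49), u/sqrt(u^2 + 49)), and the second partials r_uu, r_uv, r_vv. Take dot products:
  L(u, v) = r_uu · N̂ = 0,
  M(u, v) = r_uv · N̂ = -7/sqrt(u^2 + 49),
  N(u, v) = r_vv · N̂ = 0.
Evaluating at (u, v) = (11/2, pi/5):
  L = 0, M = -14*sqrt(317)/317, N = 0.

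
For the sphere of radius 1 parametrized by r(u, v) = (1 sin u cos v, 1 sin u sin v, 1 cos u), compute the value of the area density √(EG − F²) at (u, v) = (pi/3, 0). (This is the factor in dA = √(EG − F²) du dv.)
√(EG − F²)|_{(pi/3, 0)} = sqrt(3)/2

E = 1, F = 0, G = sin(u)^2, so EG − F² = sin(u)^2. Taking the positive square root: √(EG − F²) = Abs(sin(u)). At (u, v) = (pi/3, 0): sqrt(3)/2.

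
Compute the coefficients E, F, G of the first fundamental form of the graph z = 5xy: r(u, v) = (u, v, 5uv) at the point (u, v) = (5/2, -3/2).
E = 229/4;  F = -375/4;  G = 629/4

Partials: r_u = (1, 0, 5*v), r_v = (0, 1, 5*u). As functions of (u, v):
  E = r_u · r_u = 25*v^2 + 1,
  F = r_u · r_v = 25*u*v,
  G = r_v · r_v = 25*u^2 + 1.
Evaluating at (u, v) = (5/2, -3/2): E = 229/4, F = -375/4, G = 629/4.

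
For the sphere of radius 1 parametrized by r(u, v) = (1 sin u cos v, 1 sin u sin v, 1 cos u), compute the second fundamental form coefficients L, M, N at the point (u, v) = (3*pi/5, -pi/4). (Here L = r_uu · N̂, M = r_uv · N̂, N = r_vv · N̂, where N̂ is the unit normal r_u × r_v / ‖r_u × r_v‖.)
L = -1;  M = 0;  N = -5/8 - sqrt(5)/8

Compute the unit normal N̂(u, v) = (sin(u)^2*cos(v)/Abs(sin(u)), sin(u)^2*sin(v)/Abs(sin(u)), sin(2*u)/(2*Abs(sin(u)))), and the second partials r_uu, r_uv, r_vv. Take dot products:
  L(u, v) = r_uu · N̂ = -sin(u)/Abs(sin(u)),
  M(u, v) = r_uv · N̂ = 0,
  N(u, v) = r_vv · N̂ = -sin(u)^3/Abs(sin(u)).
Evaluating at (u, v) = (3*pi/5, -pi/4):
  L = -1, M = 0, N = -5/8 - sqrt(5)/8.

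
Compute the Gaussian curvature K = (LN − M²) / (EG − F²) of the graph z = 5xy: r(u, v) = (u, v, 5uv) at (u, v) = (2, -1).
K = -25/15876

Coefficients of the first fundamental form: E = 25*v^2 + 1, F = 25*u*v, G = 25*u^2 + 1.
Coefficients of the second fundamental form: L = 0, M = 5/sqrt(25*u^2 + 25*v^2 + 1), N = 0.
Assemble K = (LN − M²)/(EG − F²) = -25/(625*u^4 + 1250*u^2*v^2 + 50*u^2 + 625*v^4 + 50*v^2 + 1). At (u, v) = (2, -1): K = -25/15876.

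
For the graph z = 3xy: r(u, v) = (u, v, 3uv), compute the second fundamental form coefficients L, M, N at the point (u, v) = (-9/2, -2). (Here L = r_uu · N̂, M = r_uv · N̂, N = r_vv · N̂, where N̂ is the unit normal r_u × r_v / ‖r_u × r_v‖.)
L = 0;  M = 6*sqrt(877)/877;  N = 0

Compute the unit normal N̂(u, v) = (-3*v/sqrt(9*u^2 + 9*v^2 + 1), -3*u/sqrt(9*u^2 + 9*v^2 + 1), 1/sqrt(9*u^2 + 9*v^2 + 1)), and the second partials r_uu, r_uv, r_vv. Take dot products:
  L(u, v) = r_uu · N̂ = 0,
  M(u, v) = r_uv · N̂ = 3/sqrt(9*u^2 + 9*v^2 + 1),
  N(u, v) = r_vv · N̂ = 0.
Evaluating at (u, v) = (-9/2, -2):
  L = 0, M = 6*sqrt(877)/877, N = 0.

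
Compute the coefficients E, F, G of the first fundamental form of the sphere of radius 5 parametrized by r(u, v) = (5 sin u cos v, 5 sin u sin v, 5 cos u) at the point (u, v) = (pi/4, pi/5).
E = 25;  F = 0;  G = 25/2

Partials: r_u = (5*cos(u)*cos(v), 5*sin(v)*cos(u), -5*sin(u)), r_v = (-5*sin(u)*sin(v), 5*sin(u)*cos(v), 0). As functions of (u, v):
  E = r_u · r_u = 25,
  F = r_u · r_v = 0,
  G = r_v · r_v = 25*sin(u)^2.
Evaluating at (u, v) = (pi/4, pi/5): E = 25, F = 0, G = 25/2.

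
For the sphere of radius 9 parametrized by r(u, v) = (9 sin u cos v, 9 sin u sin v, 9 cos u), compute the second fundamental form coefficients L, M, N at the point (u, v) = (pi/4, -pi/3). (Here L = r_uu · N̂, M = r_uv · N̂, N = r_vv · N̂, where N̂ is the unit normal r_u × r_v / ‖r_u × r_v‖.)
L = -9;  M = 0;  N = -9/2

Compute the unit normal N̂(u, v) = (sin(u)^2*cos(v)/Abs(sin(u)), sin(u)^2*sin(v)/Abs(sin(u)), sin(2*u)/(2*Abs(sin(u)))), and the second partials r_uu, r_uv, r_vv. Take dot products:
  L(u, v) = r_uu · N̂ = -9*sin(u)/Abs(sin(u)),
  M(u, v) = r_uv · N̂ = 0,
  N(u, v) = r_vv · N̂ = -9*sin(u)^3/Abs(sin(u)).
Evaluating at (u, v) = (pi/4, -pi/3):
  L = -9, M = 0, N = -9/2.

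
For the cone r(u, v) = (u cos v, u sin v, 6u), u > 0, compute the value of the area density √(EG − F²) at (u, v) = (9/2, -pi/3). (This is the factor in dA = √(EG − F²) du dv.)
√(EG − F²)|_{(9/2, -pi/3)} = 9*sqrt(37)/2

E = 37, F = 0, G = u^2, so EG − F² = 37*u^2. Taking the positive square root: √(EG − F²) = sqrt(37)*Abs(u). At (u, v) = (9/2, -pi/3): 9*sqrt(37)/2.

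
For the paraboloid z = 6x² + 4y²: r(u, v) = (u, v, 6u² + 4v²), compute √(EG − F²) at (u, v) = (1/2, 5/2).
√(EG − F²)|_{(1/2, 5/2)} = sqrt(437)

E = 144*u^2 + 1, F = 96*u*v, G = 64*v^2 + 1; EG − F² = 144*u^2 + 64*v^2 + 1; √(EG − F²) = sqrt(144*u^2 + 64*v^2 + 1). At the given point: sqrt(437).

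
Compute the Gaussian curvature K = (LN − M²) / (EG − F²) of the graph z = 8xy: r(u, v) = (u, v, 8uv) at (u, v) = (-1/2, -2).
K = -64/74529

Coefficients of the first fundamental form: E = 64*v^2 + 1, F = 64*u*v, G = 64*u^2 + 1.
Coefficients of the second fundamental form: L = 0, M = 8/sqrt(64*u^2 + 64*v^2 + 1), N = 0.
Assemble K = (LN − M²)/(EG − F²) = -64/(4096*u^4 + 8192*u^2*v^2 + 128*u^2 + 4096*v^4 + 128*v^2 + 1). At (u, v) = (-1/2, -2): K = -64/74529.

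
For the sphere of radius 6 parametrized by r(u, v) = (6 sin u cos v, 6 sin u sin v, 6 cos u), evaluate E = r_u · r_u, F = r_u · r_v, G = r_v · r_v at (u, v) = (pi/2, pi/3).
E = 36;  F = 0;  G = 36

Partials: r_u = (6*cos(u)*cos(v), 6*sin(v)*cos(u), -6*sin(u)), r_v = (-6*sin(u)*sin(v), 6*sin(u)*cos(v), 0). As functions of (u, v):
  E = r_u · r_u = 36,
  F = r_u · r_v = 0,
  G = r_v · r_v = 36*sin(u)^2.
Evaluating at (u, v) = (pi/2, pi/3): E = 36, F = 0, G = 36.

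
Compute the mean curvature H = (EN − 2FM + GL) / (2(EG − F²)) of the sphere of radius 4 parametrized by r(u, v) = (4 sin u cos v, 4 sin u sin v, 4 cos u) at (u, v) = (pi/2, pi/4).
H = -1/4

With E = 16, F = 0, G = 16*sin(u)^2, L = -4*sin(u)/Abs(sin(u)), M = 0, N = -4*sin(u)^3/Abs(sin(u)), assemble
  H = (EN − 2FM + GL) / (2(EG − F²)) = -sin(u)/(4*Abs(sin(u))).
At (u, v) = (pi/2, pi/4): H = -1/4.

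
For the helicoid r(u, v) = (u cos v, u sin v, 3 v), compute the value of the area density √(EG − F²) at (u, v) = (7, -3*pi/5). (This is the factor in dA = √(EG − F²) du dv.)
√(EG − F²)|_{(7, -3*pi/5)} = sqrt(58)

E = 1, F = 0, G = u^2 + 9, so EG − F² = u^2 + 9. Taking the positive square root: √(EG − F²) = sqrt(u^2 + 9). At (u, v) = (7, -3*pi/5): sqrt(58).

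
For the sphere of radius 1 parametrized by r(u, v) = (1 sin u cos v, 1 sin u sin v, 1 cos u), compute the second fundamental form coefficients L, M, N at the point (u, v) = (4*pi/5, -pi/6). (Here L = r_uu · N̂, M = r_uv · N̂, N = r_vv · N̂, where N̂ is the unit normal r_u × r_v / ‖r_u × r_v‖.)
L = -1;  M = 0;  N = -5/8 + sqrt(5)/8

Compute the unit normal N̂(u, v) = (sin(u)^2*cos(v)/Abs(sin(u)), sin(u)^2*sin(v)/Abs(sin(u)), sin(2*u)/(2*Abs(sin(u)))), and the second partials r_uu, r_uv, r_vv. Take dot products:
  L(u, v) = r_uu · N̂ = -sin(u)/Abs(sin(u)),
  M(u, v) = r_uv · N̂ = 0,
  N(u, v) = r_vv · N̂ = -sin(u)^3/Abs(sin(u)).
Evaluating at (u, v) = (4*pi/5, -pi/6):
  L = -1, M = 0, N = -5/8 + sqrt(5)/8.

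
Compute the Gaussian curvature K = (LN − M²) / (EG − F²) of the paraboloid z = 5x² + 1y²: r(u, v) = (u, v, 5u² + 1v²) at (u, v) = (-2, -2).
K = 20/173889

Coefficients of the first fundamental form: E = 100*u^2 + 1, F = 20*u*v, G = 4*v^2 + 1.
Coefficients of the second fundamental form: L = 10/sqrt(100*u^2 + 4*v^2 + 1), M = 0, N = 2/sqrt(100*u^2 + 4*v^2 + 1).
Assemble K = (LN − M²)/(EG − F²) = 20/(10000*u^4 + 800*u^2*v^2 + 200*u^2 + 16*v^4 + 8*v^2 + 1). At (u, v) = (-2, -2): K = 20/173889.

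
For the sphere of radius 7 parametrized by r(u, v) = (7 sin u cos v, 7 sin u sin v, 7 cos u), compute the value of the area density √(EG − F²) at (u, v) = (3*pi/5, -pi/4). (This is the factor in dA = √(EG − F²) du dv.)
√(EG − F²)|_{(3*pi/5, -pi/4)} = 49*sqrt(2*sqrt(5) + 10)/4

E = 49, F = 0, G = 49*sin(u)^2, so EG − F² = 2401*sin(u)^2. Taking the positive square root: √(EG − F²) = 49*Abs(sin(u)). At (u, v) = (3*pi/5, -pi/4): 49*sqrt(2*sqrt(5) + 10)/4.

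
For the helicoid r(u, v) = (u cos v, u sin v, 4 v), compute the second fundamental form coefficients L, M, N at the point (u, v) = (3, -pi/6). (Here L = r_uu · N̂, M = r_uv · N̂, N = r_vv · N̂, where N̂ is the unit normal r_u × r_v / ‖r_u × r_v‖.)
L = 0;  M = -4/5;  N = 0

Compute the unit normal N̂(u, v) = (4*sin(v)/sqrt(u^2 + 16), -4*cos(v)/sqrt(u^2 + 16), u/sqrt(u^2 + 16)), and the second partials r_uu, r_uv, r_vv. Take dot products:
  L(u, v) = r_uu · N̂ = 0,
  M(u, v) = r_uv · N̂ = -4/sqrt(u^2 + 16),
  N(u, v) = r_vv · N̂ = 0.
Evaluating at (u, v) = (3, -pi/6):
  L = 0, M = -4/5, N = 0.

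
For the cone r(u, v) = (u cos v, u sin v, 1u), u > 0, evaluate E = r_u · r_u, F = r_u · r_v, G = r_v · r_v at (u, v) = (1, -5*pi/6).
E = 2;  F = 0;  G = 1

Partials: r_u = (cos(v), sin(v), 1), r_v = (-u*sin(v), u*cos(v), 0). As functions of (u, v):
  E = r_u · r_u = 2,
  F = r_u · r_v = 0,
  G = r_v · r_v = u^2.
Evaluating at (u, v) = (1, -5*pi/6): E = 2, F = 0, G = 1.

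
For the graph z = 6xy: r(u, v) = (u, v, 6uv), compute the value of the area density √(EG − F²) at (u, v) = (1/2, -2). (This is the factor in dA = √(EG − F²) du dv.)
√(EG − F²)|_{(1/2, -2)} = sqrt(154)

E = 36*v^2 + 1, F = 36*u*v, G = 36*u^2 + 1, so EG − F² = 36*u^2 + 36*v^2 + 1. Taking the positive square root: √(EG − F²) = sqrt(36*u^2 + 36*v^2 + 1). At (u, v) = (1/2, -2): sqrt(154).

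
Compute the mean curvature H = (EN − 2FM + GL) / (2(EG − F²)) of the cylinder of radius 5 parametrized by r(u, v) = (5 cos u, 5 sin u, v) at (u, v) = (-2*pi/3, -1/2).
H = -1/10

With E = 25, F = 0, G = 1, L = -5, M = 0, N = 0, assemble
  H = (EN − 2FM + GL) / (2(EG − F²)) = -1/10.
At (u, v) = (-2*pi/3, -1/2): H = -1/10.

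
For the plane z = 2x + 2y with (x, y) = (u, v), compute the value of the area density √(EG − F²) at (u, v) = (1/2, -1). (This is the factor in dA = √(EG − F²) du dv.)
√(EG − F²)|_{(1/2, -1)} = 3

E = 5, F = 4, G = 5, so EG − F² = 9. Taking the positive square root: √(EG − F²) = 3. At (u, v) = (1/2, -1): 3.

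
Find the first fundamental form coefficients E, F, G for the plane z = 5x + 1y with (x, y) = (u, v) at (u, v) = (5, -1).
E = 26;  F = 5;  G = 2

Partials: r_u = (1, 0, 5), r_v = (0, 1, 1). As functions of (u, v):
  E = r_u · r_u = 26,
  F = r_u · r_v = 5,
  G = r_v · r_v = 2.
Evaluating at (u, v) = (5, -1): E = 26, F = 5, G = 2.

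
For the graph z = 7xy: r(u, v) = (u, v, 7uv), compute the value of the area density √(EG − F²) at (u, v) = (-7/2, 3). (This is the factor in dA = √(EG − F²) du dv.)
√(EG − F²)|_{(-7/2, 3)} = sqrt(4169)/2

E = 49*v^2 + 1, F = 49*u*v, G = 49*u^2 + 1, so EG − F² = 49*u^2 + 49*v^2 + 1. Taking the positive square root: √(EG − F²) = sqrt(49*u^2 + 49*v^2 + 1). At (u, v) = (-7/2, 3): sqrt(4169)/2.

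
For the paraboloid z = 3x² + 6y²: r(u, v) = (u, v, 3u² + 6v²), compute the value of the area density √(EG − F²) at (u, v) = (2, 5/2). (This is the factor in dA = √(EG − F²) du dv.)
√(EG − F²)|_{(2, 5/2)} = sqrt(1045)

E = 36*u^2 + 1, F = 72*u*v, G = 144*v^2 + 1, so EG − F² = 36*u^2 + 144*v^2 + 1. Taking the positive square root: √(EG − F²) = sqrt(36*u^2 + 144*v^2 + 1). At (u, v) = (2, 5/2): sqrt(1045).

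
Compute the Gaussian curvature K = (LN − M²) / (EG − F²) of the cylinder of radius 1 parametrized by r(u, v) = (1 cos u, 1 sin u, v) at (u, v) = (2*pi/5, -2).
K = 0

Coefficients of the first fundamental form: E = 1, F = 0, G = 1.
Coefficients of the second fundamental form: L = -1, M = 0, N = 0.
Assemble K = (LN − M²)/(EG − F²) = 0. At (u, v) = (2*pi/5, -2): K = 0.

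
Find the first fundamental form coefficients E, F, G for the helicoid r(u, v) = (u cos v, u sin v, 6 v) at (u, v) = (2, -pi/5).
E = 1;  F = 0;  G = 40

Partials: r_u = (cos(v), sin(v), 0), r_v = (-u*sin(v), u*cos(v), 6). As functions of (u, v):
  E = r_u · r_u = 1,
  F = r_u · r_v = 0,
  G = r_v · r_v = u^2 + 36.
Evaluating at (u, v) = (2, -pi/5): E = 1, F = 0, G = 40.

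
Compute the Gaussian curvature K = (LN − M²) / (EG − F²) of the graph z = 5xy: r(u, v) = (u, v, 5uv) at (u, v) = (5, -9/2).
K = -400/20511841

Coefficients of the first fundamental form: E = 25*v^2 + 1, F = 25*u*v, G = 25*u^2 + 1.
Coefficients of the second fundamental form: L = 0, M = 5/sqrt(25*u^2 + 25*v^2 + 1), N = 0.
Assemble K = (LN − M²)/(EG − F²) = -25/(625*u^4 + 1250*u^2*v^2 + 50*u^2 + 625*v^4 + 50*v^2 + 1). At (u, v) = (5, -9/2): K = -400/20511841.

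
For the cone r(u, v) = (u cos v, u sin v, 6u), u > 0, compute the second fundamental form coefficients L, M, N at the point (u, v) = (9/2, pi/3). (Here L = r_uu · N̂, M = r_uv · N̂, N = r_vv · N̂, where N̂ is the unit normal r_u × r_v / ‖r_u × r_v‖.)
L = 0;  M = 0;  N = 27*sqrt(37)/37

Compute the unit normal N̂(u, v) = (-6*sqrt(37)*u*cos(v)/(37*Abs(u)), -6*sqrt(37)*u*sin(v)/(37*Abs(u)), sqrt(37)*u/(37*Abs(u))), and the second partials r_uu, r_uv, r_vv. Take dot products:
  L(u, v) = r_uu · N̂ = 0,
  M(u, v) = r_uv · N̂ = 0,
  N(u, v) = r_vv · N̂ = 6*sqrt(37)*u^2/(37*Abs(u)).
Evaluating at (u, v) = (9/2, pi/3):
  L = 0, M = 0, N = 27*sqrt(37)/37.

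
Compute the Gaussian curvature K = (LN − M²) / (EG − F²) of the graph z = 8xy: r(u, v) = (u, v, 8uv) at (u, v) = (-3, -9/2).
K = -64/3508129

Coefficients of the first fundamental form: E = 64*v^2 + 1, F = 64*u*v, G = 64*u^2 + 1.
Coefficients of the second fundamental form: L = 0, M = 8/sqrt(64*u^2 + 64*v^2 + 1), N = 0.
Assemble K = (LN − M²)/(EG − F²) = -64/(4096*u^4 + 8192*u^2*v^2 + 128*u^2 + 4096*v^4 + 128*v^2 + 1). At (u, v) = (-3, -9/2): K = -64/3508129.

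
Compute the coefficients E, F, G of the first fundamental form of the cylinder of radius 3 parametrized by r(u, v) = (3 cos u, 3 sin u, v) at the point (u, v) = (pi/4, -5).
E = 9;  F = 0;  G = 1

Partials: r_u = (-3*sin(u), 3*cos(u), 0), r_v = (0, 0, 1). As functions of (u, v):
  E = r_u · r_u = 9,
  F = r_u · r_v = 0,
  G = r_v · r_v = 1.
Evaluating at (u, v) = (pi/4, -5): E = 9, F = 0, G = 1.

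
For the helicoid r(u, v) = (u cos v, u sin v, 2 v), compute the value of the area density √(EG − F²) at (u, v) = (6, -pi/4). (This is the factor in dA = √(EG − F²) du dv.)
√(EG − F²)|_{(6, -pi/4)} = 2*sqrt(10)

E = 1, F = 0, G = u^2 + 4, so EG − F² = u^2 + 4. Taking the positive square root: √(EG − F²) = sqrt(u^2 + 4). At (u, v) = (6, -pi/4): 2*sqrt(10).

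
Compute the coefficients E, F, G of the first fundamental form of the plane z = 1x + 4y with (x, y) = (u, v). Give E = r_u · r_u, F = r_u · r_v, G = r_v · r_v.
E = 2;  F = 4;  G = 17

Compute partials: r_u = (1, 0, 1), r_v = (0, 1, 4). Then
  E = r_u · r_u = 2,
  F = r_u · r_v = 4,
  G = r_v · r_v = 17.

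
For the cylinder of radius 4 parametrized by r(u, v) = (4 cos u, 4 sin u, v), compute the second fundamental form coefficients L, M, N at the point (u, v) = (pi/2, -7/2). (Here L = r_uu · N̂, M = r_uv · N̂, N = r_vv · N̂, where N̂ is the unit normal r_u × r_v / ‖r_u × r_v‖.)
L = -4;  M = 0;  N = 0

Compute the unit normal N̂(u, v) = (cos(u), sin(u), 0), and the second partials r_uu, r_uv, r_vv. Take dot products:
  L(u, v) = r_uu · N̂ = -4,
  M(u, v) = r_uv · N̂ = 0,
  N(u, v) = r_vv · N̂ = 0.
Evaluating at (u, v) = (pi/2, -7/2):
  L = -4, M = 0, N = 0.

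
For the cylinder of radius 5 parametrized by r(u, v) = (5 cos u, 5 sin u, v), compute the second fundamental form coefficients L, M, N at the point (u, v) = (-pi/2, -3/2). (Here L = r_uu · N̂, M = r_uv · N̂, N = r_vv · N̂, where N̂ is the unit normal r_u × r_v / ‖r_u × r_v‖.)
L = -5;  M = 0;  N = 0

Compute the unit normal N̂(u, v) = (cos(u), sin(u), 0), and the second partials r_uu, r_uv, r_vv. Take dot products:
  L(u, v) = r_uu · N̂ = -5,
  M(u, v) = r_uv · N̂ = 0,
  N(u, v) = r_vv · N̂ = 0.
Evaluating at (u, v) = (-pi/2, -3/2):
  L = -5, M = 0, N = 0.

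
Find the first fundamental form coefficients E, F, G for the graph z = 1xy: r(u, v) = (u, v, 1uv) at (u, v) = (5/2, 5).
E = 26;  F = 25/2;  G = 29/4

Partials: r_u = (1, 0, v), r_v = (0, 1, u). As functions of (u, v):
  E = r_u · r_u = v^2 + 1,
  F = r_u · r_v = u*v,
  G = r_v · r_v = u^2 + 1.
Evaluating at (u, v) = (5/2, 5): E = 26, F = 25/2, G = 29/4.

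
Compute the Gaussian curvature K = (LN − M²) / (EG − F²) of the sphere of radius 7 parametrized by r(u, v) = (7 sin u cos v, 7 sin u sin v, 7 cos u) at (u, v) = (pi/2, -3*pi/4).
K = 1/49

Coefficients of the first fundamental form: E = 49, F = 0, G = 49*sin(u)^2.
Coefficients of the second fundamental form: L = -7*sin(u)/Abs(sin(u)), M = 0, N = -7*sin(u)^3/Abs(sin(u)).
Assemble K = (LN − M²)/(EG − F²) = 1/49. At (u, v) = (pi/2, -3*pi/4): K = 1/49.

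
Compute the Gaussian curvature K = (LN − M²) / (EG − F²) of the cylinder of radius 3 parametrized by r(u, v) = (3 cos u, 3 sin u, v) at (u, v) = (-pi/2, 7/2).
K = 0

Coefficients of the first fundamental form: E = 9, F = 0, G = 1.
Coefficients of the second fundamental form: L = -3, M = 0, N = 0.
Assemble K = (LN − M²)/(EG − F²) = 0. At (u, v) = (-pi/2, 7/2): K = 0.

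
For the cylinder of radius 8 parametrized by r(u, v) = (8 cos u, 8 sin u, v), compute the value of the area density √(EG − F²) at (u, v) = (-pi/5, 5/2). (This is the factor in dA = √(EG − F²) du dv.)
√(EG − F²)|_{(-pi/5, 5/2)} = 8

E = 64, F = 0, G = 1, so EG − F² = 64. Taking the positive square root: √(EG − F²) = 8. At (u, v) = (-pi/5, 5/2): 8.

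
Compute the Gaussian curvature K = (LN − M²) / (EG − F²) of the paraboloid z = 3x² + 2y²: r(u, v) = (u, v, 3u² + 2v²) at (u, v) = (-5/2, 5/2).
K = 6/26569

Coefficients of the first fundamental form: E = 36*u^2 + 1, F = 24*u*v, G = 16*v^2 + 1.
Coefficients of the second fundamental form: L = 6/sqrt(36*u^2 + 16*v^2 + 1), M = 0, N = 4/sqrt(36*u^2 + 16*v^2 + 1).
Assemble K = (LN − M²)/(EG − F²) = 24/(1296*u^4 + 1152*u^2*v^2 + 72*u^2 + 256*v^4 + 32*v^2 + 1). At (u, v) = (-5/2, 5/2): K = 6/26569.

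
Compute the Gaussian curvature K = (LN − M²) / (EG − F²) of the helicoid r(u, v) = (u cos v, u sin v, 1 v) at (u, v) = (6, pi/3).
K = -1/1369

Coefficients of the first fundamental form: E = 1, F = 0, G = u^2 + 1.
Coefficients of the second fundamental form: L = 0, M = -1/sqrt(u^2 + 1), N = 0.
Assemble K = (LN − M²)/(EG − F²) = -1/(u^2 + 1)^2. At (u, v) = (6, pi/3): K = -1/1369.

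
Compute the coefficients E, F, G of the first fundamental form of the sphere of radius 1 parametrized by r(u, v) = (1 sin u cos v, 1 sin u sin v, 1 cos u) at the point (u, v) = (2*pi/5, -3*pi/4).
E = 1;  F = 0;  G = sqrt(5)/8 + 5/8

Partials: r_u = (cos(u)*cos(v), sin(v)*cos(u), -sin(u)), r_v = (-sin(u)*sin(v), sin(u)*cos(v), 0). As functions of (u, v):
  E = r_u · r_u = 1,
  F = r_u · r_v = 0,
  G = r_v · r_v = sin(u)^2.
Evaluating at (u, v) = (2*pi/5, -3*pi/4): E = 1, F = 0, G = sqrt(5)/8 + 5/8.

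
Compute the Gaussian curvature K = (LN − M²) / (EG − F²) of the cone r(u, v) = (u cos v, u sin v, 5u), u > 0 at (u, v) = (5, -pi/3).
K = 0

Coefficients of the first fundamental form: E = 26, F = 0, G = u^2.
Coefficients of the second fundamental form: L = 0, M = 0, N = 5*sqrt(26)*u^2/(26*Abs(u)).
Assemble K = (LN − M²)/(EG − F²) = 0. At (u, v) = (5, -pi/3): K = 0.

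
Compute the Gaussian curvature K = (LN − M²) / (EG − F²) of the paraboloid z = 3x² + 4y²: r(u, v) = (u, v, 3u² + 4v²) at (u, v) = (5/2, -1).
K = 12/21025

Coefficients of the first fundamental form: E = 36*u^2 + 1, F = 48*u*v, G = 64*v^2 + 1.
Coefficients of the second fundamental form: L = 6/sqrt(36*u^2 + 64*v^2 + 1), M = 0, N = 8/sqrt(36*u^2 + 64*v^2 + 1).
Assemble K = (LN − M²)/(EG − F²) = 48/(1296*u^4 + 4608*u^2*v^2 + 72*u^2 + 4096*v^4 + 128*v^2 + 1). At (u, v) = (5/2, -1): K = 12/21025.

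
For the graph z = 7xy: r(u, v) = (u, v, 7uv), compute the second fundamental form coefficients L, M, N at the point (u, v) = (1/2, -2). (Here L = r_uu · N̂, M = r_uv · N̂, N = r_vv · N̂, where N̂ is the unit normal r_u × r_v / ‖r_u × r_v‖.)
L = 0;  M = 14*sqrt(93)/279;  N = 0

Compute the unit normal N̂(u, v) = (-7*v/sqrt(49*u^2 + 49*v^2 + 1), -7*u/sqrt(49*u^2 + 49*v^2 + 1), 1/sqrt(49*u^2 + 49*v^2 + 1)), and the second partials r_uu, r_uv, r_vv. Take dot products:
  L(u, v) = r_uu · N̂ = 0,
  M(u, v) = r_uv · N̂ = 7/sqrt(49*u^2 + 49*v^2 + 1),
  N(u, v) = r_vv · N̂ = 0.
Evaluating at (u, v) = (1/2, -2):
  L = 0, M = 14*sqrt(93)/279, N = 0.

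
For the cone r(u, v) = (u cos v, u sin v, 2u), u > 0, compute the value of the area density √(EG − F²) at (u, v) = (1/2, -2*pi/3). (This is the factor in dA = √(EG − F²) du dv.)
√(EG − F²)|_{(1/2, -2*pi/3)} = sqrt(5)/2

E = 5, F = 0, G = u^2, so EG − F² = 5*u^2. Taking the positive square root: √(EG − F²) = sqrt(5)*Abs(u). At (u, v) = (1/2, -2*pi/3): sqrt(5)/2.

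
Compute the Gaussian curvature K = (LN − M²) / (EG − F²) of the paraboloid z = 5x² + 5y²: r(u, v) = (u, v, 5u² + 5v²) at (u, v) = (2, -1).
K = 100/251001

Coefficients of the first fundamental form: E = 100*u^2 + 1, F = 100*u*v, G = 100*v^2 + 1.
Coefficients of the second fundamental form: L = 10/sqrt(100*u^2 + 100*v^2 + 1), M = 0, N = 10/sqrt(100*u^2 + 100*v^2 + 1).
Assemble K = (LN − M²)/(EG − F²) = 100/(10000*u^4 + 20000*u^2*v^2 + 200*u^2 + 10000*v^4 + 200*v^2 + 1). At (u, v) = (2, -1): K = 100/251001.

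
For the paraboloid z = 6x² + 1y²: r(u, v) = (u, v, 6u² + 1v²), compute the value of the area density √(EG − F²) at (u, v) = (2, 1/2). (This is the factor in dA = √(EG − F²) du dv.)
√(EG − F²)|_{(2, 1/2)} = 17*sqrt(2)

E = 144*u^2 + 1, F = 24*u*v, G = 4*v^2 + 1, so EG − F² = 144*u^2 + 4*v^2 + 1. Taking the positive square root: √(EG − F²) = sqrt(144*u^2 + 4*v^2 + 1). At (u, v) = (2, 1/2): 17*sqrt(2).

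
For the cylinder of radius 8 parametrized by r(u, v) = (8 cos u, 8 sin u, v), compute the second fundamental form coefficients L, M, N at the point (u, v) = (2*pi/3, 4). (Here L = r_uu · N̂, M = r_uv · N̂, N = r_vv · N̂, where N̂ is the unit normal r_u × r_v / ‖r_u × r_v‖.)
L = -8;  M = 0;  N = 0

Compute the unit normal N̂(u, v) = (cos(u), sin(u), 0), and the second partials r_uu, r_uv, r_vv. Take dot products:
  L(u, v) = r_uu · N̂ = -8,
  M(u, v) = r_uv · N̂ = 0,
  N(u, v) = r_vv · N̂ = 0.
Evaluating at (u, v) = (2*pi/3, 4):
  L = -8, M = 0, N = 0.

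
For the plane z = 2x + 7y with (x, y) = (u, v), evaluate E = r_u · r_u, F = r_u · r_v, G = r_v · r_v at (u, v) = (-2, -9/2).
E = 5;  F = 14;  G = 50

Partials: r_u = (1, 0, 2), r_v = (0, 1, 7). As functions of (u, v):
  E = r_u · r_u = 5,
  F = r_u · r_v = 14,
  G = r_v · r_v = 50.
Evaluating at (u, v) = (-2, -9/2): E = 5, F = 14, G = 50.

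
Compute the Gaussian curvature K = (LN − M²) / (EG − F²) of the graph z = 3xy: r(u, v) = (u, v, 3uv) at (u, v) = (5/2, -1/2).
K = -36/14161

Coefficients of the first fundamental form: E = 9*v^2 + 1, F = 9*u*v, G = 9*u^2 + 1.
Coefficients of the second fundamental form: L = 0, M = 3/sqrt(9*u^2 + 9*v^2 + 1), N = 0.
Assemble K = (LN − M²)/(EG − F²) = -9/(81*u^4 + 162*u^2*v^2 + 18*u^2 + 81*v^4 + 18*v^2 + 1). At (u, v) = (5/2, -1/2): K = -36/14161.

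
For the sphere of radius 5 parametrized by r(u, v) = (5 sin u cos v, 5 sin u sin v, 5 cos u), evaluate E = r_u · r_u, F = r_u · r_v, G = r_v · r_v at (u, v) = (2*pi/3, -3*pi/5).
E = 25;  F = 0;  G = 75/4

Partials: r_u = (5*cos(u)*cos(v), 5*sin(v)*cos(u), -5*sin(u)), r_v = (-5*sin(u)*sin(v), 5*sin(u)*cos(v), 0). As functions of (u, v):
  E = r_u · r_u = 25,
  F = r_u · r_v = 0,
  G = r_v · r_v = 25*sin(u)^2.
Evaluating at (u, v) = (2*pi/3, -3*pi/5): E = 25, F = 0, G = 75/4.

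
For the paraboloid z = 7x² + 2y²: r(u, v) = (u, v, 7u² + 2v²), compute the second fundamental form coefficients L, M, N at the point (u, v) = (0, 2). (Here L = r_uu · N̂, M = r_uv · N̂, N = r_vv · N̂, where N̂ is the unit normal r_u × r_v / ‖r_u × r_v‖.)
L = 14*sqrt(65)/65;  M = 0;  N = 4*sqrt(65)/65

Compute the unit normal N̂(u, v) = (-14*u/sqrt(196*u^2 + 16*v^2 + 1), -4*v/sqrt(196*u^2 + 16*v^2 + 1), 1/sqrt(196*u^2 + 16*v^2 + 1)), and the second partials r_uu, r_uv, r_vv. Take dot products:
  L(u, v) = r_uu · N̂ = 14/sqrt(196*u^2 + 16*v^2 + 1),
  M(u, v) = r_uv · N̂ = 0,
  N(u, v) = r_vv · N̂ = 4/sqrt(196*u^2 + 16*v^2 + 1).
Evaluating at (u, v) = (0, 2):
  L = 14*sqrt(65)/65, M = 0, N = 4*sqrt(65)/65.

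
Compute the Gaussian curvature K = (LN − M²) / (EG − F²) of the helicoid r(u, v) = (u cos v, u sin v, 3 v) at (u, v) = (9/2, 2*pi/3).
K = -16/1521

Coefficients of the first fundamental form: E = 1, F = 0, G = u^2 + 9.
Coefficients of the second fundamental form: L = 0, M = -3/sqrt(u^2 + 9), N = 0.
Assemble K = (LN − M²)/(EG − F²) = -9/(u^2 + 9)^2. At (u, v) = (9/2, 2*pi/3): K = -16/1521.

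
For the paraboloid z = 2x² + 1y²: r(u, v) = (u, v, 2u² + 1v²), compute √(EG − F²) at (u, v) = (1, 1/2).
√(EG − F²)|_{(1, 1/2)} = 3*sqrt(2)

E = 16*u^2 + 1, F = 8*u*v, G = 4*v^2 + 1; EG − F² = 16*u^2 + 4*v^2 + 1; √(EG − F²) = sqrt(16*u^2 + 4*v^2 + 1). At the given point: 3*sqrt(2).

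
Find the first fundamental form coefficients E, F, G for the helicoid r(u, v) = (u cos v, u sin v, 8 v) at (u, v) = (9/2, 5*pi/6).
E = 1;  F = 0;  G = 337/4

Partials: r_u = (cos(v), sin(v), 0), r_v = (-u*sin(v), u*cos(v), 8). As functions of (u, v):
  E = r_u · r_u = 1,
  F = r_u · r_v = 0,
  G = r_v · r_v = u^2 + 64.
Evaluating at (u, v) = (9/2, 5*pi/6): E = 1, F = 0, G = 337/4.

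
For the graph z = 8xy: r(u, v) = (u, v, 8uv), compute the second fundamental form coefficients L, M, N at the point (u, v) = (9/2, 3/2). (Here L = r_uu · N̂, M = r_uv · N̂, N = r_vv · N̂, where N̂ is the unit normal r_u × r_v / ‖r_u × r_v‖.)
L = 0;  M = 8*sqrt(1441)/1441;  N = 0

Compute the unit normal N̂(u, v) = (-8*v/sqrt(64*u^2 + 64*v^2 + 1), -8*u/sqrt(64*u^2 + 64*v^2 + 1), 1/sqrt(64*u^2 + 64*v^2 + 1)), and the second partials r_uu, r_uv, r_vv. Take dot products:
  L(u, v) = r_uu · N̂ = 0,
  M(u, v) = r_uv · N̂ = 8/sqrt(64*u^2 + 64*v^2 + 1),
  N(u, v) = r_vv · N̂ = 0.
Evaluating at (u, v) = (9/2, 3/2):
  L = 0, M = 8*sqrt(1441)/1441, N = 0.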